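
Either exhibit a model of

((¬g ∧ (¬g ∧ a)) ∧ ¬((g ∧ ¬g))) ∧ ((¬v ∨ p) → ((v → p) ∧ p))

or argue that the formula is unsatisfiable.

p=T, g=F, v=F, a=T

  (¬g ∧ (¬g ∧ a)) ∧ ¬((g ∧ ¬g)) = True
    ¬g ∧ (¬g ∧ a) = True
      ¬g = True
      ¬g ∧ a = True
        ¬g = True
    ¬((g ∧ ¬g)) = True
      g ∧ ¬g = False
        ¬g = True
  (¬v ∨ p) → ((v → p) ∧ p) = True
    ¬v ∨ p = True
      ¬v = True
    (v → p) ∧ p = True
      v → p = True
Both conjuncts True, so the formula holds.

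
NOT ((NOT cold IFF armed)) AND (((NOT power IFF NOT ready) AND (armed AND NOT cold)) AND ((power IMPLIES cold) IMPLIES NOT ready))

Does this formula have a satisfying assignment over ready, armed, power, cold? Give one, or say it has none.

Case cold = True: the conjunct NOT cold is False.
Case cold = False: the formula simplifies to NOT armed AND (((NOT power IFF NOT ready) AND armed) AND (NOT power IMPLIES NOT ready)).
  armed = True: the conjunct NOT armed is False.
  armed = False: the conjunct armed is False.
Both cases fail — unsatisfiable.

Unsatisfiable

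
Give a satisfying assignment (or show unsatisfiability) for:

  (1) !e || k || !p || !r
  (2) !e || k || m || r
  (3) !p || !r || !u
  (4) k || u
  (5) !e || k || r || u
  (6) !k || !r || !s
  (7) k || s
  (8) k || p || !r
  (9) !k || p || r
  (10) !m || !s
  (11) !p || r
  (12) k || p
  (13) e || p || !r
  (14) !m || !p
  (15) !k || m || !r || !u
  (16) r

Unit clause (r) forces r = True.
Set p = True.
  then (!p || !r || !u) forces u = False.
  then (k || u) forces k = True.
  then (!k || !r || !s) forces s = False.
  then (!m || !p) forces m = False.
Set e = True.
All clauses satisfied.

p: True; m: False; e: True; r: True; k: True; s: False; u: False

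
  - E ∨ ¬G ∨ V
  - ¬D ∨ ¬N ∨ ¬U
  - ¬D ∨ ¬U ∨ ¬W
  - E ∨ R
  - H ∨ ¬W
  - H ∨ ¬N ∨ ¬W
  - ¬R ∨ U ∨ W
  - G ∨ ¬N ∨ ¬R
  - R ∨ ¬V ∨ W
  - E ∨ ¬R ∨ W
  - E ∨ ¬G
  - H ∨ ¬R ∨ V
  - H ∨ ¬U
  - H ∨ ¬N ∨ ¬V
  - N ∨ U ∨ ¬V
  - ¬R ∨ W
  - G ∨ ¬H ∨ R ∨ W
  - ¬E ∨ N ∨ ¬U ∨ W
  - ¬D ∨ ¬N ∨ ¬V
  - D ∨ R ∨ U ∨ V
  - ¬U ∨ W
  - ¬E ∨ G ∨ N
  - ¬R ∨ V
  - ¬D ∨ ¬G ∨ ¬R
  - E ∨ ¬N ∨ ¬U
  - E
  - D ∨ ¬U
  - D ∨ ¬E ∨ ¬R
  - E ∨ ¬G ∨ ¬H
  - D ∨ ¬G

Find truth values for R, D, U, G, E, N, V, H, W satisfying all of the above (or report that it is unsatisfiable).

R: False, D: True, U: False, G: False, E: True, N: True, V: False, H: True, W: True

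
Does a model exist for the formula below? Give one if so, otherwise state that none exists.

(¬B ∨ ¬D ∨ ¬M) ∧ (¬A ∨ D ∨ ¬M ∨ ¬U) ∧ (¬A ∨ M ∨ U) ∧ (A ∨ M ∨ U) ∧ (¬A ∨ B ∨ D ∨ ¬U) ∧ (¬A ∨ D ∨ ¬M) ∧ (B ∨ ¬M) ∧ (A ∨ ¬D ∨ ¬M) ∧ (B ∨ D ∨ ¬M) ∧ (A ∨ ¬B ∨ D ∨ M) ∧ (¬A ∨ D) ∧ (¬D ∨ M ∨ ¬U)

U = True; A = False; B = True; M = True; D = False

Set U = True.
Try A = True:
  (¬A ∨ D) forces D = True.
  (¬D ∨ M ∨ ¬U) forces M = True.
  (¬B ∨ ¬D ∨ ¬M) forces B = False.
  clause (B ∨ ¬M) is falsified — backtrack.
So A = False.
Set B = True.
Set M = True.
  then (¬B ∨ ¬D ∨ ¬M) forces D = False.
All clauses satisfied.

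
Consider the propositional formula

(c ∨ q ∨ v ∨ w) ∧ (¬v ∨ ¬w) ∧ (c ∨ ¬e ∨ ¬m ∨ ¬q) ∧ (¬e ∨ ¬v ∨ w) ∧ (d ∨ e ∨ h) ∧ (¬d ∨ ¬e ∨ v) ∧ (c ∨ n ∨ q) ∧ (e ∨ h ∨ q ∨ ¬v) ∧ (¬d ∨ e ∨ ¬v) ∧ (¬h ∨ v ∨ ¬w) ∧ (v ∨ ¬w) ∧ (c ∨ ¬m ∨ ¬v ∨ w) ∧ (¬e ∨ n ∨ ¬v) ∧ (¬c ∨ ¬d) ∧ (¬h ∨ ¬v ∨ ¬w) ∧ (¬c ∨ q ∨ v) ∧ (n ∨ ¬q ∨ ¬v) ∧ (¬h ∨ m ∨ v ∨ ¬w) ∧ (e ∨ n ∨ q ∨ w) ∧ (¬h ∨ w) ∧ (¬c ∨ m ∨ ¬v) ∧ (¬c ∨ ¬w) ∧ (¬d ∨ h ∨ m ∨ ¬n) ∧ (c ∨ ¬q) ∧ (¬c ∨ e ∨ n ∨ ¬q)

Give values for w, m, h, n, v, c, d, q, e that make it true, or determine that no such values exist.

Try w = True:
  (¬v ∨ ¬w) forces v = False.
  clause (v ∨ ¬w) is falsified — backtrack.
So w = False.
  then (¬h ∨ w) forces h = False.
Set m = True.
Set n = True.
Set v = False.
Try c = False:
  (c ∨ q ∨ v ∨ w) forces q = True.
  clause (c ∨ ¬q) is falsified — backtrack.
So c = True.
  then (¬c ∨ ¬d) forces d = False.
  then (¬c ∨ q ∨ v) forces q = True.
  then (d ∨ e ∨ h) forces e = True.
All clauses satisfied.

w=F, m=T, h=F, n=T, v=F, c=T, d=F, q=T, e=T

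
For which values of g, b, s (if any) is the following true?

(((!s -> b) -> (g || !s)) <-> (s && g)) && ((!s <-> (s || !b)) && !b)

Unsatisfiable — no assignment works.

Case s = True: the conjunct !s <-> (s || !b) becomes !True <-> (True || !b) = False.
Case s = False: the conjunct ((!s -> b) -> (g || !s)) <-> (s && g) becomes (b -> True) <-> (False && g) = False.
Both cases fail — unsatisfiable.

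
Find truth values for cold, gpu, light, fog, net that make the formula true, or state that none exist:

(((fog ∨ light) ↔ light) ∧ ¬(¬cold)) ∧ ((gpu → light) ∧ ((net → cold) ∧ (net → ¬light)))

cold=T, gpu=F, light=T, fog=T, net=F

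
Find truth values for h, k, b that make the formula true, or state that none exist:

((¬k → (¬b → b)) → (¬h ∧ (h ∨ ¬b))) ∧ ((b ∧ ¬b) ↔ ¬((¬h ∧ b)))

Case b = True: the formula simplifies to (¬h ∧ h) ∧ ¬h.
  h = True: the conjunct ¬h is False.
  h = False: the conjunct h is False.
Case b = False: the conjunct (b ∧ ¬b) ↔ ¬((¬h ∧ b)) becomes (False ∧ True) ↔ ¬False = False.
Both cases fail — unsatisfiable.

UNSATISFIABLE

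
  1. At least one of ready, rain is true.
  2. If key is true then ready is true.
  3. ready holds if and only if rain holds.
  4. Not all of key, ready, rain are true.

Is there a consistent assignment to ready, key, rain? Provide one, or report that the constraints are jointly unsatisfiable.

ready=T, key=F, rain=T

  (1) {ready, rain}: 2 true — at least one ✓
  (2) key=F ⇒ ready: vacuous ✓
  (3) ready=T, rain=T — same ✓
  (4) {key, ready, rain}: 2/3 true — not all ✓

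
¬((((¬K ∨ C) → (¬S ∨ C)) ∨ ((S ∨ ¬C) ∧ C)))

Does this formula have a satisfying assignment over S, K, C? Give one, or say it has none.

S: True, K: False, C: False

  ¬((((¬K ∨ C) → (¬S ∨ C)) ∨ ((S ∨ ¬C) ∧ C))) = True
    ((¬K ∨ C) → (¬S ∨ C)) ∨ ((S ∨ ¬C) ∧ C) = False
      (¬K ∨ C) → (¬S ∨ C) = False
        ¬K ∨ C = True
          ¬K = True
        ¬S ∨ C = False
          ¬S = False
      (S ∨ ¬C) ∧ C = False
        S ∨ ¬C = True
          ¬C = True
The formula evaluates to True.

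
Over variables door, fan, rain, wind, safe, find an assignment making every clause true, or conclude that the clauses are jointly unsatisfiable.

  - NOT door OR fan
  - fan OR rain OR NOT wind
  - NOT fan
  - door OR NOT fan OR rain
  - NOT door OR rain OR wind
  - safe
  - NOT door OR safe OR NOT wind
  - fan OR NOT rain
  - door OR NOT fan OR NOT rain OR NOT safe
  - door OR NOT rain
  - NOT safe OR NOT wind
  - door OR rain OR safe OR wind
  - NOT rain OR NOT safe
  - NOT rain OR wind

door=F, fan=F, rain=F, wind=F, safe=T

Unit clause (NOT fan) forces fan = False.
Unit clause (safe) forces safe = True.
In (fan OR NOT rain) only NOT rain is left, so rain = False.
In (NOT safe OR NOT wind) only NOT wind is left, so wind = False.
In (NOT door OR fan) only NOT door is left, so door = False.
All clauses satisfied.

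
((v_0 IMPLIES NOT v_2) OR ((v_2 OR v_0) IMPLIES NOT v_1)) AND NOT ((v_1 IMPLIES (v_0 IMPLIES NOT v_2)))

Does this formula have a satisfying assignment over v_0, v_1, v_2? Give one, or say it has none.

Case v_0 = True: the formula simplifies to (NOT v_2 OR NOT v_1) AND NOT ((v_1 IMPLIES NOT v_2)).
  v_1 = True: simplifies to NOT v_2 AND NOT (NOT v_2).
    v_2 = True: the conjunct NOT v_2 is False.
    v_2 = False: the conjunct NOT (NOT v_2) becomes NOT (NOT False) = False.
  v_1 = False: the conjunct NOT ((v_1 IMPLIES NOT v_2)) becomes NOT ((False IMPLIES NOT v_2)) = False.
Case v_0 = False: the conjunct NOT ((v_1 IMPLIES (v_0 IMPLIES NOT v_2))) becomes NOT ((v_1 IMPLIES True)) = False.
Both cases fail — unsatisfiable.

Unsatisfiable — no assignment works.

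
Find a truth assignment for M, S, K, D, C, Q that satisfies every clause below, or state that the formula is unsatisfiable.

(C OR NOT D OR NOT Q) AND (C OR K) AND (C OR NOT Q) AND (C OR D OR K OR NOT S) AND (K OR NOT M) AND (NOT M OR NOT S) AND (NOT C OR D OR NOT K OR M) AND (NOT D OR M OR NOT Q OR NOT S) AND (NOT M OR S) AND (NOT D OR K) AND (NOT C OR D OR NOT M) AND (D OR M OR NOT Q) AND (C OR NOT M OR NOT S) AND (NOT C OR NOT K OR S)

Try M = True:
  (K OR NOT M) forces K = True.
  (NOT M OR NOT S) forces S = False.
  clause (NOT M OR S) is falsified — backtrack.
So M = False.
Set S = False.
Set K = False.
  then (C OR K) forces C = True.
  then (NOT D OR K) forces D = False.
  then (D OR M OR NOT Q) forces Q = False.
All clauses satisfied.

M = False; S = False; K = False; D = False; C = True; Q = False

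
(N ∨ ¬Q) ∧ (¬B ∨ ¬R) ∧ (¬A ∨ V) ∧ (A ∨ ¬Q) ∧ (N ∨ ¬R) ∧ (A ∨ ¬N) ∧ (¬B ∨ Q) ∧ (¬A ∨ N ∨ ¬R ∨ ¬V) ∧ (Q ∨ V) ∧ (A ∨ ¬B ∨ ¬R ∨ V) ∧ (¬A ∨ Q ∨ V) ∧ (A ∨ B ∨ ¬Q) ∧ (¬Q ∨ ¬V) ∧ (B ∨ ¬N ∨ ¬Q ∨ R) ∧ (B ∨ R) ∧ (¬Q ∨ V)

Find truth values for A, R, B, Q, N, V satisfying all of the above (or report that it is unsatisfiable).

A: True, R: True, B: False, Q: False, N: True, V: True

Try A = False:
  (A ∨ ¬Q) forces Q = False.
  (A ∨ ¬N) forces N = False.
  (N ∨ ¬R) forces R = False.
  (¬B ∨ Q) forces B = False.
  clause (B ∨ R) is falsified — backtrack.
So A = True.
  then (¬A ∨ V) forces V = True.
  then (¬Q ∨ ¬V) forces Q = False.
  then (¬B ∨ Q) forces B = False.
  then (B ∨ R) forces R = True.
  then (N ∨ ¬R) forces N = True.
All clauses satisfied.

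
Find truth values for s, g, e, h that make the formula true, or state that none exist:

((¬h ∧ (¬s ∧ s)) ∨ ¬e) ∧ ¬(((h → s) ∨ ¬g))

s=F, g=T, e=F, h=T

  (¬h ∧ (¬s ∧ s)) ∨ ¬e = True
    ¬h ∧ (¬s ∧ s) = False
      ¬h = False
      ¬s ∧ s = False
        ¬s = True
    ¬e = True
  ¬(((h → s) ∨ ¬g)) = True
    (h → s) ∨ ¬g = False
      h → s = False
      ¬g = False
Both conjuncts True, so the formula holds.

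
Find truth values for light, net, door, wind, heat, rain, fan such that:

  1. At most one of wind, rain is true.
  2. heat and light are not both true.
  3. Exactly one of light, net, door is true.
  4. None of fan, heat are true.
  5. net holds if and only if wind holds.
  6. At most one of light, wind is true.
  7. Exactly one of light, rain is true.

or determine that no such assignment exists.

light = False; net = False; door = True; wind = False; heat = False; rain = True; fan = False

  (1) {wind, rain}: 1 true — at most one ✓
  (2) heat=F, light=F — not both ✓
  (3) {light, net, door}: 1 true — exactly one ✓
  (4) {fan, heat}: 0 true — none ✓
  (5) net=F, wind=F — same ✓
  (6) {light, wind}: 0 true — at most one ✓
  (7) {light, rain}: 1 true — exactly one ✓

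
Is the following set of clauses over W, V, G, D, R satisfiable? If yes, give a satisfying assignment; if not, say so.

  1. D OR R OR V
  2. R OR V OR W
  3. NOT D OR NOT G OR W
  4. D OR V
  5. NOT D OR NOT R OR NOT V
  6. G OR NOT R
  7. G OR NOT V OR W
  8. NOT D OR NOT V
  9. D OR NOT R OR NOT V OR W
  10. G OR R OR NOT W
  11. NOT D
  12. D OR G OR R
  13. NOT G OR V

Unit clause (NOT D) forces D = False.
In (D OR V) only V is left, so V = True.
Set W = True.
Try G = False:
  (G OR NOT R) forces R = False.
  clause (G OR R OR NOT W) is falsified — backtrack.
So G = True.
Set R = True.
All clauses satisfied.

W: True; V: True; G: True; D: False; R: True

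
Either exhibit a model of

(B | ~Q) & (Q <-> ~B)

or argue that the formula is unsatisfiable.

Q: False; B: True

  B | ~Q = True
    ~Q = True
  Q <-> ~B = True
    ~B = False
Both conjuncts True, so the formula holds.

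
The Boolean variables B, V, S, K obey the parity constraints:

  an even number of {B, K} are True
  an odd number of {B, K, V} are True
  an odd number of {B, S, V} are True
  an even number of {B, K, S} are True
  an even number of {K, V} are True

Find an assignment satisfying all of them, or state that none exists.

Adding constraints 3, 4, 5 mod 2: every variable appears an even number of times on the left, so the left side is 0.
But the right sides sum to 1 (mod 2). 0 ≠ 1 — the system is inconsistent.

The formula is unsatisfiable.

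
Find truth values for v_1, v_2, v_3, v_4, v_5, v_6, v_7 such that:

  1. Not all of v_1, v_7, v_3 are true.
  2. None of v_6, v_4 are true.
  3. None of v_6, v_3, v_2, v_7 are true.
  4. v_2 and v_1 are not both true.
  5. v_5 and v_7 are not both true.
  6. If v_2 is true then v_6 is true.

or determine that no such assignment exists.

v_1 = True; v_2 = False; v_3 = False; v_4 = False; v_5 = True; v_6 = False; v_7 = False

  (1) {v_1, v_7, v_3}: 1/3 true — not all ✓
  (2) {v_6, v_4}: 0 true — none ✓
  (3) {v_6, v_3, v_2, v_7}: 0 true — none ✓
  (4) v_2=F, v_1=T — not both ✓
  (5) v_5=T, v_7=F — not both ✓
  (6) v_2=F ⇒ v_6: vacuous ✓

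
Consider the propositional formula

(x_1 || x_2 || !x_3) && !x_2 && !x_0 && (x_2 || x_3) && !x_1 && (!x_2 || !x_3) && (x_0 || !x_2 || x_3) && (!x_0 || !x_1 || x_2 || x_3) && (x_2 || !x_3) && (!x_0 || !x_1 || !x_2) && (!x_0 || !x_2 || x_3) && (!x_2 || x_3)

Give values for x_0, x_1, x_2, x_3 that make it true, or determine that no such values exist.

Case x_0 = True:
  Clause (!x_0) is falsified — contradiction.
Case x_0 = False:
  (!x_2) forces x_2 = False.
  (x_2 || x_3) forces x_3 = True.
  Clause (x_2 || !x_3) is falsified — contradiction.
Both cases fail, so the formula is unsatisfiable.

The formula is unsatisfiable.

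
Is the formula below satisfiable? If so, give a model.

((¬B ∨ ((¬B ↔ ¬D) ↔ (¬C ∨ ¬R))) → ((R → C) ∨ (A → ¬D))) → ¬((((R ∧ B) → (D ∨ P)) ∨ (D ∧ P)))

A = True, R = True, C = False, B = False, P = True, D = True

  ((¬B ∨ ((¬B ↔ ¬D) ↔ (¬C ∨ ¬R))) → ((R → C) ∨ (A → ¬D))) → ¬((((R ∧ B) → (D ∨ P)) ∨ (D ∧ P))) = True
    (¬B ∨ ((¬B ↔ ¬D) ↔ (¬C ∨ ¬R))) → ((R → C) ∨ (A → ¬D)) = False
      ¬B ∨ ((¬B ↔ ¬D) ↔ (¬C ∨ ¬R)) = True
        ¬B = True
        (¬B ↔ ¬D) ↔ (¬C ∨ ¬R) = False
          ¬B ↔ ¬D = False
            ¬B = True
            ¬D = False
          ¬C ∨ ¬R = True
            ¬C = True
            ¬R = False
      (R → C) ∨ (A → ¬D) = False
        R → C = False
        A → ¬D = False
          ¬D = False
    ¬((((R ∧ B) → (D ∨ P)) ∨ (D ∧ P))) = False
      ((R ∧ B) → (D ∨ P)) ∨ (D ∧ P) = True
        (R ∧ B) → (D ∨ P) = True
          R ∧ B = False
          D ∨ P = True
        D ∧ P = True
The formula evaluates to True.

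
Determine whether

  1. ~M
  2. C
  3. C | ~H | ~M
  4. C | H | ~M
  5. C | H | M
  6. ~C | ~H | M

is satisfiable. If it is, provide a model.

C = True; M = False; H = False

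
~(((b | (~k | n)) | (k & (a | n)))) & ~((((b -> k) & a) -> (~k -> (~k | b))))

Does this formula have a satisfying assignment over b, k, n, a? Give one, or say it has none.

Unsatisfiable

The conjunct ~((((b -> k) & a) -> (~k -> (~k | b)))) is unsatisfiable on its own:
  b=F, k=F, a=F: evaluates to False.
  b=F, k=F, a=T: evaluates to False.
  b=F, k=T, a=F: evaluates to False.
  b=F, k=T, a=T: evaluates to False.
  b=T, k=F, a=F: evaluates to False.
  b=T, k=F, a=T: evaluates to False.
  b=T, k=T, a=F: evaluates to False.
  b=T, k=T, a=T: evaluates to False.
So the whole conjunction is unsatisfiable.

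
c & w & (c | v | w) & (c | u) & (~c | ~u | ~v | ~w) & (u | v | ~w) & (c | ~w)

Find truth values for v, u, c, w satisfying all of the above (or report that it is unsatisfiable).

v: False, u: True, c: True, w: True

Unit clause (c) forces c = True.
Unit clause (w) forces w = True.
Set v = False.
  then (u | v | ~w) forces u = True.
All clauses satisfied.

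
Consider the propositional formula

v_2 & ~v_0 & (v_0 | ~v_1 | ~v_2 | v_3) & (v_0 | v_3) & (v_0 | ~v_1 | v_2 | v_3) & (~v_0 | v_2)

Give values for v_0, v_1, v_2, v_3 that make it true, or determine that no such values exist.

v_0 = False; v_1 = True; v_2 = True; v_3 = True

Unit clause (v_2) forces v_2 = True.
Unit clause (~v_0) forces v_0 = False.
In (v_0 | v_3) only v_3 is left, so v_3 = True.
Set v_1 = True.
Check each clause:
  (v_2): v_2 holds.
  (~v_0): ~v_0 holds.
  (v_0 | ~v_1 | ~v_2 | v_3): v_3 holds.
  (v_0 | v_3): v_3 holds.
  (v_0 | ~v_1 | v_2 | v_3): v_2 holds.
  (~v_0 | v_2): ~v_0 holds.
All clauses satisfied.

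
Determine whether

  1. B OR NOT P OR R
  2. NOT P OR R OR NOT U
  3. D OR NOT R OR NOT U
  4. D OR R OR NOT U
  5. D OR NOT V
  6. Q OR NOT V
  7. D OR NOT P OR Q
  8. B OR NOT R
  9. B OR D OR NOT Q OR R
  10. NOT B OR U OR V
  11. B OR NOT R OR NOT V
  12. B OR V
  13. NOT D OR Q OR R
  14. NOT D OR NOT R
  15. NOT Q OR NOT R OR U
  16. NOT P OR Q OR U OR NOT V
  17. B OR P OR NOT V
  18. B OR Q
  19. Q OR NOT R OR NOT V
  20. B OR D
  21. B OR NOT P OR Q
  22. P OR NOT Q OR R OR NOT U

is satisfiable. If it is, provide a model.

Set U = False.
Set P = True.
Try V = False:
  (NOT B OR U OR V) forces B = False.
  clause (B OR V) is falsified — backtrack.
So V = True.
  then (D OR NOT V) forces D = True.
  then (Q OR NOT V) forces Q = True.
  then (NOT D OR NOT R) forces R = False.
  then (B OR NOT P OR R) forces B = True.
All clauses satisfied.

U=F; P=T; V=T; B=T; R=F; D=T; Q=T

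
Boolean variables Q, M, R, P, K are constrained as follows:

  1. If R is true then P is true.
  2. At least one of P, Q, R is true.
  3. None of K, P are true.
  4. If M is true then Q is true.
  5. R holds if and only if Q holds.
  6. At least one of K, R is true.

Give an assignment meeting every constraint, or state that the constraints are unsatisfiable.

Case R = True:
  (1) with R=T forces P = True.
  Constraint (3) is violated (P=T) — contradiction.
Case R = False:
  (3) forces K = False.
  Constraint (6) is violated (K=F, R=F) — contradiction.
Both cases fail — unsatisfiable.

UNSATISFIABLE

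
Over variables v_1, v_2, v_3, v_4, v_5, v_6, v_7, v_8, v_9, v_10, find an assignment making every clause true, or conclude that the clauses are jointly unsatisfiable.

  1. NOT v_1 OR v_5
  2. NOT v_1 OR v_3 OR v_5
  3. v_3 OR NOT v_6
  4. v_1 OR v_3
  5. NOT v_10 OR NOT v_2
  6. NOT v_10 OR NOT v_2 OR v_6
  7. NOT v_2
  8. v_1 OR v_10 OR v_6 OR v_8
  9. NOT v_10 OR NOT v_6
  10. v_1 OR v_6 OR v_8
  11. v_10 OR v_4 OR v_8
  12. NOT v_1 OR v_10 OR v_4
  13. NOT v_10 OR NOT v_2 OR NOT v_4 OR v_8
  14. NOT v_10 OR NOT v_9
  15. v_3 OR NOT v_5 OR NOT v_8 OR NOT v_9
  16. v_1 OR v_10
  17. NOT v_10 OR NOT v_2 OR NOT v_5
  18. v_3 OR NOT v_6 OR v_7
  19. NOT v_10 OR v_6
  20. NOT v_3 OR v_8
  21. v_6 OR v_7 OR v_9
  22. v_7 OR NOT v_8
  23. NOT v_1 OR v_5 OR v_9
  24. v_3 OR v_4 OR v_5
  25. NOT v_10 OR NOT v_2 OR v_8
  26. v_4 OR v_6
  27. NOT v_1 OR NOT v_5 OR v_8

v_1 = True, v_2 = False, v_3 = True, v_4 = True, v_5 = True, v_6 = True, v_7 = True, v_8 = True, v_9 = True, v_10 = False

Unit clause (NOT v_2) forces v_2 = False.
Try v_1 = False:
  (v_1 OR v_3) forces v_3 = True.
  (v_1 OR v_10) forces v_10 = True.
  (NOT v_10 OR NOT v_6) forces v_6 = False.
  clause (NOT v_10 OR v_6) is falsified — backtrack.
So v_1 = True.
  then (NOT v_1 OR v_5) forces v_5 = True.
  then (NOT v_1 OR NOT v_5 OR v_8) forces v_8 = True.
  then (v_7 OR NOT v_8) forces v_7 = True.
Set v_3 = True.
Set v_4 = True.
Set v_6 = True.
  then (NOT v_10 OR NOT v_6) forces v_10 = False.
Set v_9 = True.
All clauses satisfied.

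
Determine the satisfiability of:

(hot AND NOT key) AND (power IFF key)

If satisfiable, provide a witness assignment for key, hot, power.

key=F, hot=T, power=F

  hot AND NOT key = True
    NOT key = True
  power IFF key = True
Both conjuncts True, so the formula holds.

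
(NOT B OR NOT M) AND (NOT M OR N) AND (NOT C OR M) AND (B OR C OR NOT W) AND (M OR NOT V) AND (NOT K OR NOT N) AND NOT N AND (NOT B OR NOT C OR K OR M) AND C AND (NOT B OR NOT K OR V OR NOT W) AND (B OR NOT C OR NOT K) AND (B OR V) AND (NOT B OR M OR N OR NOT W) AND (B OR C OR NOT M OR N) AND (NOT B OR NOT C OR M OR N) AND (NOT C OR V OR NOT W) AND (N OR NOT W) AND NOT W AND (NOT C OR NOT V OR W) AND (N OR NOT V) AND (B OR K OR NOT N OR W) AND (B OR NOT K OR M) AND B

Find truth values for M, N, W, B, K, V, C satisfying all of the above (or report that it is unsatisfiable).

No satisfying assignment exists.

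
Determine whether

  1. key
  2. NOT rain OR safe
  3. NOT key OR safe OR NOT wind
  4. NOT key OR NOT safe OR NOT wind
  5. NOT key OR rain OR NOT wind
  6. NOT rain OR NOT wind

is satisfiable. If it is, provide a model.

safe=T; key=T; rain=F; wind=F

Unit clause (key) forces key = True.
Set safe = True.
  then (NOT key OR NOT safe OR NOT wind) forces wind = False.
Set rain = False.
Check each clause:
  (key): key holds.
  (NOT rain OR safe): NOT rain holds.
  (NOT key OR safe OR NOT wind): safe holds.
  (NOT key OR NOT safe OR NOT wind): NOT wind holds.
  (NOT key OR rain OR NOT wind): NOT wind holds.
  (NOT rain OR NOT wind): NOT rain holds.
All clauses satisfied.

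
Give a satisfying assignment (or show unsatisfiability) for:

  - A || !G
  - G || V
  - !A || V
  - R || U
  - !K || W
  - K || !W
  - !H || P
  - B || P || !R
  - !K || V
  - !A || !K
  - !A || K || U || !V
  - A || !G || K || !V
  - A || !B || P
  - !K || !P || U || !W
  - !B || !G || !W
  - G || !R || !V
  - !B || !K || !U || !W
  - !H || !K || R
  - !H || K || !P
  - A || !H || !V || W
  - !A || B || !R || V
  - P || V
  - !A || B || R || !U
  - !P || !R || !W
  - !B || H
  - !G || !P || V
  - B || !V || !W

B=F; V=T; P=T; A=T; G=T; H=F; R=T; U=T; K=F; W=F

Set B = False.
Try V = False:
  (G || V) forces G = True.
  (A || !G) forces A = True.
  clause (!A || V) is falsified — backtrack.
So V = True.
  then (B || !V || !W) forces W = False.
  then (!K || W) forces K = False.
Set P = True.
  then (!H || K || !P) forces H = False.
Set A = True.
  then (!A || K || U || !V) forces U = True.
  then (!A || B || R || !U) forces R = True.
  then (G || !R || !V) forces G = True.
All clauses satisfied.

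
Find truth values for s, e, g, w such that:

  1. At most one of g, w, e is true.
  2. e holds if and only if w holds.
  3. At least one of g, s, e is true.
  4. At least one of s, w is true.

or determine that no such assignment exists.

s=T, e=F, g=F, w=F

  (1) {g, w, e}: 0 true — at most one ✓
  (2) e=F, w=F — same ✓
  (3) {g, s, e}: 1 true — at least one ✓
  (4) {s, w}: 1 true — at least one ✓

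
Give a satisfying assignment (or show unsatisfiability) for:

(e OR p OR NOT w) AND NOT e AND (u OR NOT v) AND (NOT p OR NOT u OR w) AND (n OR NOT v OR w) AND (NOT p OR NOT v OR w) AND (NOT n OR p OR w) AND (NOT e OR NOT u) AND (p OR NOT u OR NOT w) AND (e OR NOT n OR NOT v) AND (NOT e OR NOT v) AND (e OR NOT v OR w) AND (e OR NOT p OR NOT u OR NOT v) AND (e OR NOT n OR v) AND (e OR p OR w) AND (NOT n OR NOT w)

p = True, u = True, e = False, w = True, v = False, n = False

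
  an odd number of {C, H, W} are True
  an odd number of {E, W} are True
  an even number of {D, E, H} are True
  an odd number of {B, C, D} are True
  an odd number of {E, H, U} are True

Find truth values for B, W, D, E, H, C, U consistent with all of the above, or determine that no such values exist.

B = True, W = False, D = False, E = True, H = True, C = False, U = True

{C, H, W}: 1 true → odd ✓
{E, W}: 1 true → odd ✓
{D, E, H}: 2 true → even ✓
{B, C, D}: 1 true → odd ✓
{E, H, U}: 3 true → odd ✓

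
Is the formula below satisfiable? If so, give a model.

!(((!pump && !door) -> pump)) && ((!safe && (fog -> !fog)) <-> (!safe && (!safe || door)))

door: False; fog: True; safe: True; pump: False

  !(((!pump && !door) -> pump)) = True
    (!pump && !door) -> pump = False
      !pump && !door = True
        !pump = True
        !door = True
  (!safe && (fog -> !fog)) <-> (!safe && (!safe || door)) = True
    !safe && (fog -> !fog) = False
      !safe = False
      fog -> !fog = False
        !fog = False
    !safe && (!safe || door) = False
      !safe = False
      !safe || door = False
        !safe = False
Both conjuncts True, so the formula holds.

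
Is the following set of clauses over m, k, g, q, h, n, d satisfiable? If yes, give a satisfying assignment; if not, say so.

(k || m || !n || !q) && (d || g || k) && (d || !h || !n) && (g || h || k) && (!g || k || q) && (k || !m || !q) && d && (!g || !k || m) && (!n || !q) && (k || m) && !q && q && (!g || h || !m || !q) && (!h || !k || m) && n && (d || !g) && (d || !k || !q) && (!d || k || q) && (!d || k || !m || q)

Case q = True:
  Clause (!q) is falsified — contradiction.
Case q = False:
  Clause (q) is falsified — contradiction.
Both cases fail, so the formula is unsatisfiable.

Unsatisfiable — no assignment works.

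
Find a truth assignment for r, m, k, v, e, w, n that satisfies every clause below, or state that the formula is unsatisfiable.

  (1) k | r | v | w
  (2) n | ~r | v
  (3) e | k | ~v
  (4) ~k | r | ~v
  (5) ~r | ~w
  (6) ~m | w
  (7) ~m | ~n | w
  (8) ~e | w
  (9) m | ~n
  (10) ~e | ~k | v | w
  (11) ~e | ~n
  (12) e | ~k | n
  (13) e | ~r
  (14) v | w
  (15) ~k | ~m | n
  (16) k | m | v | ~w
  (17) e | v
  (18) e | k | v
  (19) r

Case r = True:
  (~r | ~w) forces w = False.
  (~m | w) forces m = False.
  (~e | w) forces e = False.
  Clause (e | ~r) is falsified — contradiction.
Case r = False:
  Clause (r) is falsified — contradiction.
Both cases fail, so the formula is unsatisfiable.

No satisfying assignment exists.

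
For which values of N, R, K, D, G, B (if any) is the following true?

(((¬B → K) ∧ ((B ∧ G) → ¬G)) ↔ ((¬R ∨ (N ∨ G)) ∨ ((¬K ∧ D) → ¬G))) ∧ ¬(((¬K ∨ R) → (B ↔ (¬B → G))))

N=F, R=T, K=T, D=T, G=T, B=F

  ((¬B → K) ∧ ((B ∧ G) → ¬G)) ↔ ((¬R ∨ (N ∨ G)) ∨ ((¬K ∧ D) → ¬G)) = True
    (¬B → K) ∧ ((B ∧ G) → ¬G) = True
      ¬B → K = True
        ¬B = True
      (B ∧ G) → ¬G = True
        B ∧ G = False
        ¬G = False
    (¬R ∨ (N ∨ G)) ∨ ((¬K ∧ D) → ¬G) = True
      ¬R ∨ (N ∨ G) = True
        ¬R = False
        N ∨ G = True
      (¬K ∧ D) → ¬G = True
        ¬K ∧ D = False
          ¬K = False
        ¬G = False
  ¬(((¬K ∨ R) → (B ↔ (¬B → G)))) = True
    (¬K ∨ R) → (B ↔ (¬B → G)) = False
      ¬K ∨ R = True
        ¬K = False
      B ↔ (¬B → G) = False
        ¬B → G = True
          ¬B = True
Both conjuncts True, so the formula holds.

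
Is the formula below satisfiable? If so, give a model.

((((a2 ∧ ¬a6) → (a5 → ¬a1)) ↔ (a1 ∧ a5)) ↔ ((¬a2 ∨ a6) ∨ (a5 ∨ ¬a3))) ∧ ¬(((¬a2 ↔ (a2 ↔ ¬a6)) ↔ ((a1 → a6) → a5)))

a1 = True, a2 = False, a3 = False, a5 = True, a6 = False

  (((a2 ∧ ¬a6) → (a5 → ¬a1)) ↔ (a1 ∧ a5)) ↔ ((¬a2 ∨ a6) ∨ (a5 ∨ ¬a3)) = True
    ((a2 ∧ ¬a6) → (a5 → ¬a1)) ↔ (a1 ∧ a5) = True
      (a2 ∧ ¬a6) → (a5 → ¬a1) = True
        a2 ∧ ¬a6 = False
          ¬a6 = True
        a5 → ¬a1 = False
          ¬a1 = False
      a1 ∧ a5 = True
    (¬a2 ∨ a6) ∨ (a5 ∨ ¬a3) = True
      ¬a2 ∨ a6 = True
        ¬a2 = True
      a5 ∨ ¬a3 = True
        ¬a3 = True
  ¬(((¬a2 ↔ (a2 ↔ ¬a6)) ↔ ((a1 → a6) → a5))) = True
    (¬a2 ↔ (a2 ↔ ¬a6)) ↔ ((a1 → a6) → a5) = False
      ¬a2 ↔ (a2 ↔ ¬a6) = False
        ¬a2 = True
        a2 ↔ ¬a6 = False
          ¬a6 = True
      (a1 → a6) → a5 = True
        a1 → a6 = False
Both conjuncts True, so the formula holds.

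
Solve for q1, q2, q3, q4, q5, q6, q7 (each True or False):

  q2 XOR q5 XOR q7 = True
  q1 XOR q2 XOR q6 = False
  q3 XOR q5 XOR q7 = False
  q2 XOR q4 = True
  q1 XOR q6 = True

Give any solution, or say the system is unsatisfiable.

q1 = True, q2 = True, q3 = False, q4 = False, q5 = True, q6 = False, q7 = True

q2 XOR q5 XOR q7 = T XOR T XOR T = True ✓
q1 XOR q2 XOR q6 = T XOR T XOR F = False ✓
q3 XOR q5 XOR q7 = F XOR T XOR T = False ✓
q2 XOR q4 = T XOR F = True ✓
q1 XOR q6 = T XOR F = True ✓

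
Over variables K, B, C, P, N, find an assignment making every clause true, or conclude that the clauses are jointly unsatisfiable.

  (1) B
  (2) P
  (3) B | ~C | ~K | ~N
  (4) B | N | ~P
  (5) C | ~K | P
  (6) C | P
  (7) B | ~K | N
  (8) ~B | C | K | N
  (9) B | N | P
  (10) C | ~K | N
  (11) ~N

K = False; B = True; C = True; P = True; N = False

Unit clause (B) forces B = True.
Unit clause (P) forces P = True.
Unit clause (~N) forces N = False.
Set K = False.
  then (~B | C | K | N) forces C = True.
All clauses satisfied.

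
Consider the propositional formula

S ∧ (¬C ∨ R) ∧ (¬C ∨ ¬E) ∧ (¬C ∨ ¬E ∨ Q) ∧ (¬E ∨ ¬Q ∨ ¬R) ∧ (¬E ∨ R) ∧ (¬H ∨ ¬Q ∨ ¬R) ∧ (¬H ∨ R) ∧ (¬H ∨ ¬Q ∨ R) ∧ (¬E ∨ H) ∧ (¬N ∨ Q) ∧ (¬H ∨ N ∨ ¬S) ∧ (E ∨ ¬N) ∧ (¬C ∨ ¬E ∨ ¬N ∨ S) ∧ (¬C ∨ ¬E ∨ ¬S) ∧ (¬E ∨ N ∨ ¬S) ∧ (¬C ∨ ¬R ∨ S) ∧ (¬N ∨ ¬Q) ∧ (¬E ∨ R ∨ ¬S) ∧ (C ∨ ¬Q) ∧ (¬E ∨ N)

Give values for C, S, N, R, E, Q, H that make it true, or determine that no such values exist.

C = True; S = True; N = False; R = True; E = False; Q = True; H = False

Unit clause (S) forces S = True.
Set C = True.
  then (¬C ∨ R) forces R = True.
  then (¬C ∨ ¬E) forces E = False.
  then (E ∨ ¬N) forces N = False.
  then (¬H ∨ N ∨ ¬S) forces H = False.
Set Q = True.
All clauses satisfied.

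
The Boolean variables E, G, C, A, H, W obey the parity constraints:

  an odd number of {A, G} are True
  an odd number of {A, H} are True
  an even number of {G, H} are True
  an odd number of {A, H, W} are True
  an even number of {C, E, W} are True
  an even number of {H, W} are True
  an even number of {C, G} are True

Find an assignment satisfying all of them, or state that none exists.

E = False, G = False, C = False, A = True, H = False, W = False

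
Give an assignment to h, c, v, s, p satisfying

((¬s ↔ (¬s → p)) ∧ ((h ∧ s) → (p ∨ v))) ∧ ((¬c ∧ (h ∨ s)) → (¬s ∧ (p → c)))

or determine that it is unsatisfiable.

h: False; c: False; v: True; s: False; p: True

  (¬s ↔ (¬s → p)) ∧ ((h ∧ s) → (p ∨ v)) = True
    ¬s ↔ (¬s → p) = True
      ¬s = True
      ¬s → p = True
        ¬s = True
    (h ∧ s) → (p ∨ v) = True
      h ∧ s = False
      p ∨ v = True
  (¬c ∧ (h ∨ s)) → (¬s ∧ (p → c)) = True
    ¬c ∧ (h ∨ s) = False
      ¬c = True
      h ∨ s = False
    ¬s ∧ (p → c) = False
      ¬s = True
      p → c = False
Both conjuncts True, so the formula holds.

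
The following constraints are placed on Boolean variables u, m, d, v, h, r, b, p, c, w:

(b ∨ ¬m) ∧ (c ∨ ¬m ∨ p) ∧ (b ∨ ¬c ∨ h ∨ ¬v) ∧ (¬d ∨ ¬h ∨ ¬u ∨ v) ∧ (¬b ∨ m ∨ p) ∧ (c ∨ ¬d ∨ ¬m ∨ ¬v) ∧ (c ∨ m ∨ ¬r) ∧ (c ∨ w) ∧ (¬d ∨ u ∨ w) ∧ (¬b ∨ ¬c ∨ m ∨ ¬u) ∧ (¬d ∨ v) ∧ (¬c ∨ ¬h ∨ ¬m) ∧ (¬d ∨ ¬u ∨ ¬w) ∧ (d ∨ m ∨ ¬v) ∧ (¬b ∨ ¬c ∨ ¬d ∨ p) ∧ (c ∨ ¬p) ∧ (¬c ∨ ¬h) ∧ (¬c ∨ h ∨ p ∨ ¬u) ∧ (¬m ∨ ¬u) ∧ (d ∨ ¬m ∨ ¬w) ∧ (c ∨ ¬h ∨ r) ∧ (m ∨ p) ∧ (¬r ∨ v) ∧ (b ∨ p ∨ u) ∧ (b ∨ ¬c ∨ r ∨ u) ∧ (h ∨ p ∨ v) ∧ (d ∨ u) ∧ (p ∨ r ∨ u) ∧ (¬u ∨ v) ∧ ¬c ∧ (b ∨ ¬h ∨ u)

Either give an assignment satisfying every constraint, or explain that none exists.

Case c = True:
  Clause (¬c) is falsified — contradiction.
Case c = False:
  (c ∨ w) forces w = True.
  (c ∨ ¬p) forces p = False.
  (c ∨ ¬m ∨ p) forces m = False.
  Clause (m ∨ p) is falsified — contradiction.
Both cases fail, so the formula is unsatisfiable.

The formula is unsatisfiable.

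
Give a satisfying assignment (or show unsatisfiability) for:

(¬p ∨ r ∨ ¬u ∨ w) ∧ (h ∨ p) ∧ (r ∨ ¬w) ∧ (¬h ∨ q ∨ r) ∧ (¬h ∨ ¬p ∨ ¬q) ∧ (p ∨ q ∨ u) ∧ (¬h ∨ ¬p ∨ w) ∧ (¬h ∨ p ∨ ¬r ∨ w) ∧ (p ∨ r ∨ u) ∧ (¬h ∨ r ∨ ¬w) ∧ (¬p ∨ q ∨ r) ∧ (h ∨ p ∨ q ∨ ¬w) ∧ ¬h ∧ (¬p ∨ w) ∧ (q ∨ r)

h: False, u: False, r: True, p: True, w: True, q: False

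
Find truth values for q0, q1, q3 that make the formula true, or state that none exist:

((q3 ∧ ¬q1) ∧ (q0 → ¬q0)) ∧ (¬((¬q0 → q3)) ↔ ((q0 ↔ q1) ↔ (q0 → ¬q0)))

UNSATISFIABLE

Case q0 = True: the conjunct q0 → ¬q0 becomes True → ¬True = False.
Case q0 = False: the formula simplifies to (q3 ∧ ¬q1) ∧ (¬q3 ↔ ¬q1).
  q1 = True: the conjunct ¬q1 is False.
  q1 = False: simplifies to q3 ∧ ¬q3.
    q3 = True: the conjunct ¬q3 is False.
    q3 = False: the conjunct q3 is False.
Both cases fail — unsatisfiable.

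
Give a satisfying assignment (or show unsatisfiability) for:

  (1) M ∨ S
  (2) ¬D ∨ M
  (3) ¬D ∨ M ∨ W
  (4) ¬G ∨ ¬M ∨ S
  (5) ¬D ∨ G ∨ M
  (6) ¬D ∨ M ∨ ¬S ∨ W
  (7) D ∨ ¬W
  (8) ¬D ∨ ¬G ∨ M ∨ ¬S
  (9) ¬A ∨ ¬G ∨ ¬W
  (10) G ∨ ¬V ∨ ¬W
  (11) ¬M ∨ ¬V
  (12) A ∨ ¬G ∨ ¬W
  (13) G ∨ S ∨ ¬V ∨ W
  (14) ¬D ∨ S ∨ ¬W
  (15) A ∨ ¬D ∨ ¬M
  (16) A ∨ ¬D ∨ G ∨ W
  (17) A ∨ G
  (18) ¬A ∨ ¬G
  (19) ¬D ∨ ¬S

Try W = True:
  (D ∨ ¬W) forces D = True.
  (¬D ∨ M) forces M = True.
  (¬M ∨ ¬V) forces V = False.
  (¬D ∨ S ∨ ¬W) forces S = True.
  clause (¬D ∨ ¬S) is falsified — backtrack.
So W = False.
Set S = False.
  then (M ∨ S) forces M = True.
  then (¬G ∨ ¬M ∨ S) forces G = False.
  then (¬M ∨ ¬V) forces V = False.
  then (A ∨ G) forces A = True.
Set D = True.
All clauses satisfied.

W: False; S: False; M: True; V: False; A: True; G: False; D: True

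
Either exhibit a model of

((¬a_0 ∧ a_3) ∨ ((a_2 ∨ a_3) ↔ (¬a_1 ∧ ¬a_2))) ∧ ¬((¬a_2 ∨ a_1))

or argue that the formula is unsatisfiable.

a_0=F, a_1=F, a_2=T, a_3=T

  (¬a_0 ∧ a_3) ∨ ((a_2 ∨ a_3) ↔ (¬a_1 ∧ ¬a_2)) = True
    ¬a_0 ∧ a_3 = True
      ¬a_0 = True
    (a_2 ∨ a_3) ↔ (¬a_1 ∧ ¬a_2) = False
      a_2 ∨ a_3 = True
      ¬a_1 ∧ ¬a_2 = False
        ¬a_1 = True
        ¬a_2 = False
  ¬((¬a_2 ∨ a_1)) = True
    ¬a_2 ∨ a_1 = False
      ¬a_2 = False
Both conjuncts True, so the formula holds.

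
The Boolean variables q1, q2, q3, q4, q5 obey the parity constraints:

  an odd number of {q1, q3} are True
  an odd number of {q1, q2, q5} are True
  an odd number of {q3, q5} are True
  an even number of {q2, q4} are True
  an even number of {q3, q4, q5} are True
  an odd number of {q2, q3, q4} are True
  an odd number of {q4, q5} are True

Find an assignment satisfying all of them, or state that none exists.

q1 = False, q2 = True, q3 = True, q4 = True, q5 = False

{q1, q3}: 1 true → odd ✓
{q1, q2, q5}: 1 true → odd ✓
{q3, q5}: 1 true → odd ✓
{q2, q4}: 2 true → even ✓
{q3, q4, q5}: 2 true → even ✓
{q2, q3, q4}: 3 true → odd ✓
{q4, q5}: 1 true → odd ✓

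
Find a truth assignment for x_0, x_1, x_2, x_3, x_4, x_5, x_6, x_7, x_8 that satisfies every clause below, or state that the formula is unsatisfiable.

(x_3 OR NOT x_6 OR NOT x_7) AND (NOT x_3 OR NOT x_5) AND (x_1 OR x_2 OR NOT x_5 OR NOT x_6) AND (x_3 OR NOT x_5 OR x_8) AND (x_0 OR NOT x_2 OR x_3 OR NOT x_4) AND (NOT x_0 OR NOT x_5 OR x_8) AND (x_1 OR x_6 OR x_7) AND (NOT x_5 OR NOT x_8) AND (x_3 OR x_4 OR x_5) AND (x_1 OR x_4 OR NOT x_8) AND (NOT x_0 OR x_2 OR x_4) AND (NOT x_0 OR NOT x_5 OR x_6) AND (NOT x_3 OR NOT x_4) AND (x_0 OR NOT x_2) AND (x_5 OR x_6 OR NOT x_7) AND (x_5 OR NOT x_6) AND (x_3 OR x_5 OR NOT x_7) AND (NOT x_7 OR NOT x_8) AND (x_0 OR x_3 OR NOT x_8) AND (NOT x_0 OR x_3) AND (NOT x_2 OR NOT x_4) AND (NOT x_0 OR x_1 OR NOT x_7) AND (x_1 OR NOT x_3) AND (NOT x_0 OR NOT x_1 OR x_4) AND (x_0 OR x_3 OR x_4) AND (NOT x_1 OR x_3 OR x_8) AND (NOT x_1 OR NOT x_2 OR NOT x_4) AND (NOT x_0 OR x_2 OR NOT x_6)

Set x_0 = False.
  then (x_0 OR NOT x_2) forces x_2 = False.
Set x_1 = True.
Set x_3 = True.
  then (NOT x_3 OR NOT x_5) forces x_5 = False.
  then (NOT x_3 OR NOT x_4) forces x_4 = False.
  then (x_5 OR NOT x_6) forces x_6 = False.
  then (x_5 OR x_6 OR NOT x_7) forces x_7 = False.
Set x_8 = True.
All clauses satisfied.

x_0 = False, x_1 = True, x_2 = False, x_3 = True, x_4 = False, x_5 = False, x_6 = False, x_7 = False, x_8 = True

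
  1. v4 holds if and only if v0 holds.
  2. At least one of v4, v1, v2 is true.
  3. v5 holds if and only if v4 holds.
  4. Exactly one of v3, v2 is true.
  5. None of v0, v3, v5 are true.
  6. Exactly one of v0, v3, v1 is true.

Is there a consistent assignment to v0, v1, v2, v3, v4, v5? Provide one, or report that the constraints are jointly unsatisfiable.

v0 = False, v1 = True, v2 = True, v3 = False, v4 = False, v5 = False

  (1) v4=F, v0=F — same ✓
  (2) {v4, v1, v2}: 2 true — at least one ✓
  (3) v5=F, v4=F — same ✓
  (4) {v3, v2}: 1 true — exactly one ✓
  (5) {v0, v3, v5}: 0 true — none ✓
  (6) {v0, v3, v1}: 1 true — exactly one ✓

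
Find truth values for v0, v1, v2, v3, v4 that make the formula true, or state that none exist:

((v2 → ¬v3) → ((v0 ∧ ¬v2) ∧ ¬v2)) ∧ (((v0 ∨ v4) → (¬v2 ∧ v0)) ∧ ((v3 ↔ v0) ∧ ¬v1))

v0 = True, v1 = False, v2 = False, v3 = True, v4 = False

  (v2 → ¬v3) → ((v0 ∧ ¬v2) ∧ ¬v2) = True
    v2 → ¬v3 = True
      ¬v3 = False
    (v0 ∧ ¬v2) ∧ ¬v2 = True
      v0 ∧ ¬v2 = True
        ¬v2 = True
      ¬v2 = True
  ((v0 ∨ v4) → (¬v2 ∧ v0)) ∧ ((v3 ↔ v0) ∧ ¬v1) = True
    (v0 ∨ v4) → (¬v2 ∧ v0) = True
      v0 ∨ v4 = True
      ¬v2 ∧ v0 = True
        ¬v2 = True
    (v3 ↔ v0) ∧ ¬v1 = True
      v3 ↔ v0 = True
      ¬v1 = True
Both conjuncts True, so the formula holds.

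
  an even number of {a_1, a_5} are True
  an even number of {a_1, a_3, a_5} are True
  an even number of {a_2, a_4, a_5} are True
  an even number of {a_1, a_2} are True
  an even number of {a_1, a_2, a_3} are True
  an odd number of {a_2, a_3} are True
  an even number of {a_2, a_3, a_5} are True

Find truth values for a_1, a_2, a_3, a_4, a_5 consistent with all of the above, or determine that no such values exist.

a_1=T; a_2=T; a_3=F; a_4=F; a_5=T

{a_1, a_5}: 2 true → even ✓
{a_1, a_3, a_5}: 2 true → even ✓
{a_2, a_4, a_5}: 2 true → even ✓
{a_1, a_2}: 2 true → even ✓
{a_1, a_2, a_3}: 2 true → even ✓
{a_2, a_3}: 1 true → odd ✓
{a_2, a_3, a_5}: 2 true → even ✓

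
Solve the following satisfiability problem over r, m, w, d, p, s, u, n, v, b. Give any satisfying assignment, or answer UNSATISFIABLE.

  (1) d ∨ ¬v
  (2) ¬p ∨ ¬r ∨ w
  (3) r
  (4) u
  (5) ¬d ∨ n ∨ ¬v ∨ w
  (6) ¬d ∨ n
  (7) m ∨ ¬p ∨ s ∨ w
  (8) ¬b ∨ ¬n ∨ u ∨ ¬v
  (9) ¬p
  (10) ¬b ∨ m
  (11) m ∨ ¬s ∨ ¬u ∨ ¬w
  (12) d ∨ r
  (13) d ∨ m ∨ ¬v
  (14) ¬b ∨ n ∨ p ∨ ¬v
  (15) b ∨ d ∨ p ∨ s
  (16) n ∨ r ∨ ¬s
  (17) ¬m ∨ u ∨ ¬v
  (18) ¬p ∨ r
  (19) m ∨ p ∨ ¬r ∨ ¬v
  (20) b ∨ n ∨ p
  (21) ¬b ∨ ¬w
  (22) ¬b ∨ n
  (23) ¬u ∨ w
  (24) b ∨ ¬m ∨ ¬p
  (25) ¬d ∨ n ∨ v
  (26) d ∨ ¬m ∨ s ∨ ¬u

Unit clause (r) forces r = True.
Unit clause (u) forces u = True.
Unit clause (¬p) forces p = False.
In (¬u ∨ w) only w is left, so w = True.
In (¬b ∨ ¬w) only ¬b is left, so b = False.
In (b ∨ n ∨ p) only n is left, so n = True.
Set m = True.
Set d = True.
Set s = False.
Set v = True.
All clauses satisfied.

r = True, m = True, w = True, d = True, p = False, s = False, u = True, n = True, v = True, b = False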